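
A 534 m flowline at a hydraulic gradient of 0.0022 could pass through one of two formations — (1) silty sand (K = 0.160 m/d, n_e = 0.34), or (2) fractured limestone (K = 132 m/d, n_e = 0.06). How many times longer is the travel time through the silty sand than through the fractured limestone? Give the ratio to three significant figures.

Unit 1 (silty sand): v = 0.160×0.0022/0.34 = 0.001035 m/d, t = 534/0.001035 = 515800 d
Unit 2 (fractured limestone): v = 132×0.0022/0.06 = 4.840 m/d, t = 534/4.840 = 110.3 d
t(silty sand) / t(fractured limestone) = 515800/110.3 = 4670

4670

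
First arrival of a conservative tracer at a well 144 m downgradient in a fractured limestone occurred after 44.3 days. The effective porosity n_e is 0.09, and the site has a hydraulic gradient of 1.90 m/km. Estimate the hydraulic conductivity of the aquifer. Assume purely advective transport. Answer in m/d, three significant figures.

154 m/d

v = L / t = 144 / 44.3 = 3.251 m/d
K = v · n / i = 3.251 × 0.09 / 0.0019 = 154 m/d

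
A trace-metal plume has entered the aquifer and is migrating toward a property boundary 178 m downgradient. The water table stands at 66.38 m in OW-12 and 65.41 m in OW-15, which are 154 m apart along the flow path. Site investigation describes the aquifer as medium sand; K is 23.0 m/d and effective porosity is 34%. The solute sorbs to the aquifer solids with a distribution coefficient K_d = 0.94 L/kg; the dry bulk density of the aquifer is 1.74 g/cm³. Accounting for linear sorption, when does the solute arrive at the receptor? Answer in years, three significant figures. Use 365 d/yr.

Hydraulic gradient i = (66.38 − 65.41) / 154 = 0.97 / 154 = 0.006299
q = Ki = 23.0 × 0.006299 = 0.1449 m/d
Seepage velocity v = q / n = 0.1449 / 0.34 = 0.4261 m/d
Retardation R = 1 + ρ_b·K_d/n = 1 + 1.74×0.94/0.34 = 5.811
Contaminant velocity v_c = v/R = 0.4261/5.811 = 0.07333 m/d
t = L/v_c = 178/0.07333 = 2427 d
   = 2427/365 = 6.65 yr

6.65 years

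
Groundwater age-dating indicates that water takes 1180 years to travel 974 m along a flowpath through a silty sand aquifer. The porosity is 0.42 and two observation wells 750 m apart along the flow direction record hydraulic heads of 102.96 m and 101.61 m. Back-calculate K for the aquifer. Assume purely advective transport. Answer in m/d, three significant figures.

Hydraulic gradient i = (102.96 − 101.61) / 750 = 1.35 / 750 = 0.001800
t = 1180 years = 430700 d
v = L / t = 974 / 430700 = 0.002261 m/d
K = v · n / i = 0.002261 × 0.42 / 0.001800 = 0.528 m/d

0.528 m/d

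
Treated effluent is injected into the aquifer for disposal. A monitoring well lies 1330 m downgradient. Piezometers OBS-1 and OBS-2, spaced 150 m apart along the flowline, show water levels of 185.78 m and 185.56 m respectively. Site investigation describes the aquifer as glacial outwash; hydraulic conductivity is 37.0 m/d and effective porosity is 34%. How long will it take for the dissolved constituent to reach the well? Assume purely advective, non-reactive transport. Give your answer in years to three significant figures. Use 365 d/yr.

Hydraulic gradient i = (185.78 − 185.56) / 150 = 0.22 / 150 = 0.001467
Darcy flux q = K·i = 37.0 × 0.001467 = 0.05427 m/d
v = Ki/n = 37.0·0.001467/0.34 = 0.1596 m/d
t = L / v = 1330 / 0.1596 = 8333 d
   = 8333 / 365 = 22.8 yr

22.8 years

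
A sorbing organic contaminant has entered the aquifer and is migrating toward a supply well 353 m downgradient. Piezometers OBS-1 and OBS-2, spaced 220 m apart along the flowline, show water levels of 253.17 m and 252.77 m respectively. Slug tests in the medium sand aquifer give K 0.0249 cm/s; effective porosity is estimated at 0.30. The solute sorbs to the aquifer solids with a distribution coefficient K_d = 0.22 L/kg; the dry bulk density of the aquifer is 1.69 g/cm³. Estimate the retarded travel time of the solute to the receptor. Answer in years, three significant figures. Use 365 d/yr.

16.6 years

Hydraulic gradient i = (253.17 − 252.77) / 220 = 0.40 / 220 = 0.001818
K = 0.0249 cm/s × 864 = 21.51 m/d
Darcy flux q = K·i = 21.51 × 0.001818 = 0.03912 m/d
Seepage velocity v = q / n = 0.03912 / 0.30 = 0.1304 m/d
Retardation R = 1 + ρ_b·K_d/n = 1 + 1.69×0.22/0.30 = 2.239
Contaminant velocity v_c = v/R = 0.1304/2.239 = 0.05823 m/d
t = L/v_c = 353/0.05823 = 6063 d
   = 6063/365 = 16.6 yr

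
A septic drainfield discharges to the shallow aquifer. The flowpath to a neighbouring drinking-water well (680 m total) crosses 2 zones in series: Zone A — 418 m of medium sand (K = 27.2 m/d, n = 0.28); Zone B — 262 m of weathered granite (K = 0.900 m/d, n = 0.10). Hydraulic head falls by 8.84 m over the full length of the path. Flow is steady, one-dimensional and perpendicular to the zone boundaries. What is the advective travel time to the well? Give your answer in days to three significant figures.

4970 days

Steady 1-D flow in series ⇒ the Darcy flux q is identical in every zone and the zone head losses add (resistances L/K in series).
Σ(L/K) = 418/27.2 + 262/0.900 = 15.37 + 291.1 = 306.5 d
q = ΔH / Σ(L/K) = 8.84 / 306.5 = 0.02884 m/d (same in every zone)
Zone A: v = q/n = 0.02884/0.28 = 0.1030 m/d → t_A = 418/0.1030 = 4058 d
Zone B: v = q/n = 0.02884/0.10 = 0.2884 m/d → t_B = 262/0.2884 = 908.3 d
Total t = 4058 + 908.3 = 4966 d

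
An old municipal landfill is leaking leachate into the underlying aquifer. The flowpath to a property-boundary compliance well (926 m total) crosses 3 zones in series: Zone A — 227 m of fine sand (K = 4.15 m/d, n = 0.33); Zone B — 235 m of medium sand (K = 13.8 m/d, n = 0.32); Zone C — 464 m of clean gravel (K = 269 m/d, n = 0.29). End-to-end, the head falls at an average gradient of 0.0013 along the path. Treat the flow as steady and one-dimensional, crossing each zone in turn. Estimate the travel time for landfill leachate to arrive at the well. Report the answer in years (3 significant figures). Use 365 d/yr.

Steady 1-D flow in series ⇒ the Darcy flux q is identical in every zone and the zone head losses add (resistances L/K in series).
Σ(L/K) = 227/4.15 + 235/13.8 + 464/269 = 54.70 + 17.03 + 1.725 = 73.45 d
K_eq = L_total / Σ(L/K) = 926 / 73.45 = 12.61 m/d
q = K_eq · i = 12.61 × 0.0013 = 0.01639 m/d (same in every zone)
Zone A: v = q/n = 0.01639/0.33 = 0.04966 m/d → t_A = 227/0.04966 = 4571 d
Zone B: v = q/n = 0.01639/0.32 = 0.05121 m/d → t_B = 235/0.05121 = 4589 d
Zone C: v = q/n = 0.01639/0.29 = 0.05651 m/d → t_C = 464/0.05651 = 8210 d
Total t = 4571 + 4589 + 8210 = 17370 d
   = 17370 / 365 = 47.6 yr

47.6 years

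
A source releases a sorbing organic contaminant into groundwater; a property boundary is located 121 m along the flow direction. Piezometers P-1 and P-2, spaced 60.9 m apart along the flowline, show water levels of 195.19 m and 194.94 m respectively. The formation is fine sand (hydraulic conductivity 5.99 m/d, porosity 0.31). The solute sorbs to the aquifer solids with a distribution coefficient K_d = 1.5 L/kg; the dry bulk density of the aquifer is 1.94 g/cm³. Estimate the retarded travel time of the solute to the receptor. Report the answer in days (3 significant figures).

Hydraulic gradient i = (195.19 − 194.94) / 60.9 = 0.25 / 60.9 = 0.004105
q = Ki = 5.99 × 0.004105 = 0.02459 m/d
v_s = q/n_e = 0.02459/0.31 = 0.07932 m/d
Retardation R = 1 + ρ_b·K_d/n = 1 + 1.94×1.5/0.31 = 10.39
Contaminant velocity v_c = v/R = 0.07932/10.39 = 0.007636 m/d
t = L/v_c = 121/0.007636 = 15840 d

15800 days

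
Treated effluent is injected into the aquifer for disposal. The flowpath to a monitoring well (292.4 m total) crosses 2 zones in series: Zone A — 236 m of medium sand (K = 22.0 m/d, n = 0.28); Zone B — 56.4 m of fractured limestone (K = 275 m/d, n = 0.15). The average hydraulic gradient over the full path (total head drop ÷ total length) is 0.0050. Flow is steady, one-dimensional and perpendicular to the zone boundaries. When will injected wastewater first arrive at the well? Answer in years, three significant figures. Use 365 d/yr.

Continuity: the same q passes through each zone, so ΔH = q·Σ(L_j/K_j) — the zones act as resistances in series.
Σ(L/K) = 236/22.0 + 56.4/275 = 10.73 + 0.2051 = 10.93 d
K_eq = L_total / Σ(L/K) = 292.4 / 10.93 = 26.75 m/d
q = K_eq · i = 26.75 × 0.0050 = 0.1337 m/d (same in every zone)
Zone A: v = q/n = 0.1337/0.28 = 0.4776 m/d → t_A = 236/0.4776 = 494.1 d
Zone B: v = q/n = 0.1337/0.15 = 0.8915 m/d → t_B = 56.4/0.8915 = 63.26 d
Total t = 494.1 + 63.26 = 557.4 d
   = 557.4 / 365 = 1.53 yr

1.53 years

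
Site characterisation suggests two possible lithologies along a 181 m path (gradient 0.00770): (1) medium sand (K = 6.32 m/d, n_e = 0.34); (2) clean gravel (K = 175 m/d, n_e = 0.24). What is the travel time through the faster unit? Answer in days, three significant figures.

Unit 1 (medium sand): v = 6.32×0.0077/0.34 = 0.1431 m/d, t = 181/0.1431 = 1265 d
Unit 2 (clean gravel): v = 175×0.0077/0.24 = 5.615 m/d, t = 181/5.615 = 32.24 d
Faster unit: t = 32.2 d

32.2 days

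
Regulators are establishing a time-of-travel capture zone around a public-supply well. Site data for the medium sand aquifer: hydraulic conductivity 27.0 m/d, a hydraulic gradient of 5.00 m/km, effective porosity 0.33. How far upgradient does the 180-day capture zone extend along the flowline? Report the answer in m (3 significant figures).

Specific discharge q = 27.0 × 0.0050 = 0.1350 m/d
Seepage velocity v = q / n = 0.1350 / 0.33 = 0.4091 m/d
L = v × T = 0.4091 × 180 = 73.64 m

73.6 m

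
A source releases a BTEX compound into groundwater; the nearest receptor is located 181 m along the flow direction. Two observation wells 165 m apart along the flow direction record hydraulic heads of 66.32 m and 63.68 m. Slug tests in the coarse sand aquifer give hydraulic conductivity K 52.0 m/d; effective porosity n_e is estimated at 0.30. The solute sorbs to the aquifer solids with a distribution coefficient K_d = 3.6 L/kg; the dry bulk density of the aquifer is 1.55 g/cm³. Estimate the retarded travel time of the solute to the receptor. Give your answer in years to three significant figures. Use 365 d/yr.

Hydraulic gradient i = (66.32 − 63.68) / 165 = 2.64 / 165 = 0.01600
Specific discharge q = 52.0 × 0.01600 = 0.8320 m/d
Seepage velocity v = q / n = 0.8320 / 0.30 = 2.773 m/d
Retardation R = 1 + ρ_b·K_d/n = 1 + 1.55×3.6/0.30 = 19.60
Contaminant velocity v_c = v/R = 2.773/19.60 = 0.1415 m/d
t = L/v_c = 181/0.1415 = 1279 d
   = 1279/365 = 3.50 yr

3.50 years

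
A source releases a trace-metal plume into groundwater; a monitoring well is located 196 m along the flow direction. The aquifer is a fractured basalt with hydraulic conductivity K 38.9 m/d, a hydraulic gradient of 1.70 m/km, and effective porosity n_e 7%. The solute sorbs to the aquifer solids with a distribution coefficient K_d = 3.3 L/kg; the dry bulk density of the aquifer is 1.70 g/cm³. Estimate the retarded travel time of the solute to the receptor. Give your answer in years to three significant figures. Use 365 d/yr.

q = Ki = 38.9 × 0.0017 = 0.06613 m/d
Average linear velocity = 0.06613 / 0.07 = 0.9447 m/d
Retardation R = 1 + ρ_b·K_d/n = 1 + 1.70×3.3/0.07 = 81.14
Contaminant velocity v_c = v/R = 0.9447/81.14 = 0.01164 m/d
t = L/v_c = 196/0.01164 = 16830 d
   = 16830/365 = 46.1 yr

46.1 years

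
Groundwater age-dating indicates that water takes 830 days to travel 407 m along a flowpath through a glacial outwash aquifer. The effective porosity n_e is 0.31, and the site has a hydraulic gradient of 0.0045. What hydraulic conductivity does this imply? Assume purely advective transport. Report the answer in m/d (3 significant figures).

33.8 m/d

v = L / t = 407 / 830 = 0.4904 m/d
K = v · n / i = 0.4904 × 0.31 / 0.0045 = 33.8 m/d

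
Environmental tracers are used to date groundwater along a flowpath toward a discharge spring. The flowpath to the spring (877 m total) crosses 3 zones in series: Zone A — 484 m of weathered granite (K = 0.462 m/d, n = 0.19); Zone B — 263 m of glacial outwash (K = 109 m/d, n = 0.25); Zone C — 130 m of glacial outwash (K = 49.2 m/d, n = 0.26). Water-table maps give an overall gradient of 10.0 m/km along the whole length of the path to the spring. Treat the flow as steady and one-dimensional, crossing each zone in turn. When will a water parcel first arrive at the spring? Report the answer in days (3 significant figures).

Continuity: the same q passes through each zone, so ΔH = q·Σ(L_j/K_j) — the zones act as resistances in series.
Σ(L/K) = 484/0.462 + 263/109 + 130/49.2 = 1048 + 2.413 + 2.642 = 1053 d
K_eq = L_total / Σ(L/K) = 877 / 1053 = 0.8331 m/d
q = K_eq · i = 0.8331 × 0.010 = 0.008331 m/d (same in every zone)
Zone A: v = q/n = 0.008331/0.19 = 0.04385 m/d → t_A = 484/0.04385 = 11040 d
Zone B: v = q/n = 0.008331/0.25 = 0.03332 m/d → t_B = 263/0.03332 = 7892 d
Zone C: v = q/n = 0.008331/0.26 = 0.03204 m/d → t_C = 130/0.03204 = 4057 d
Total t = 11040 + 7892 + 4057 = 22990 d

23000 days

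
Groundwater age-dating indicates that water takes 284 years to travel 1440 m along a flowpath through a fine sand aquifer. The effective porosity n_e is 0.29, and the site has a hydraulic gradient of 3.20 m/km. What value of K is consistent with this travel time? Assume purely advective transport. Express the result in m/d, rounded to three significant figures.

t = 284 years = 103700 d
v = L / t = 1440 / 103700 = 0.01389 m/d
K = v · n / i = 0.01389 × 0.29 / 0.0032 = 1.26 m/d

1.26 m/d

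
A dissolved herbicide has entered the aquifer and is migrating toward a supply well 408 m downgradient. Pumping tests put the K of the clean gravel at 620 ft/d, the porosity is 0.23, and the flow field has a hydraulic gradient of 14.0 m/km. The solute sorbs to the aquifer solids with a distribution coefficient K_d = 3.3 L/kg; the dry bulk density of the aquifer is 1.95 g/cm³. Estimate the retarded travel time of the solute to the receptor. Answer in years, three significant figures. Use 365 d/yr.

K = 620 ft/d × 0.3048 = 189.0 m/d
Darcy flux q = K·i = 189.0 × 0.014 = 2.646 m/d
v_s = q/n_e = 2.646/0.23 = 11.50 m/d
Retardation R = 1 + ρ_b·K_d/n = 1 + 1.95×3.3/0.23 = 28.98
Contaminant velocity v_c = v/R = 11.50/28.98 = 0.3969 m/d
t = L/v_c = 408/0.3969 = 1028 d
   = 1028/365 = 2.82 yr

2.82 years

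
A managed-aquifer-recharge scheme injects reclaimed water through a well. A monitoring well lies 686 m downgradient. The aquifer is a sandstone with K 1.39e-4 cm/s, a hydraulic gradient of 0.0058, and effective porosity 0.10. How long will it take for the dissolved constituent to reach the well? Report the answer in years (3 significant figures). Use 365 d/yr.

270 years

K = 1.39e-4 cm/s × 864 = 0.1201 m/d
Darcy flux q = K·i = 0.1201 × 0.0058 = 6.966e-4 m/d
v = Ki/n = 0.1201·0.0058/0.10 = 0.006966 m/d
t = L / v = 686 / 0.006966 = 98480 d
   = 98480 / 365 = 270 yr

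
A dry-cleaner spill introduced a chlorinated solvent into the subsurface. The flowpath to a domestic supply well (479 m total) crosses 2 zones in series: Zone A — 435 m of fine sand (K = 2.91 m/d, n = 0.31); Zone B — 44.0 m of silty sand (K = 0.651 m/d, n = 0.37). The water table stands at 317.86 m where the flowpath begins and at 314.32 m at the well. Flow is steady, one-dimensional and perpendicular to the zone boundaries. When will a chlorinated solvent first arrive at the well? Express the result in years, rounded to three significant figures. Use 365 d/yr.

25.4 years

Total head drop ΔH = 317.86 − 314.32 = 3.54 m
Continuity: the same q passes through each zone, so ΔH = q·Σ(L_j/K_j) — the zones act as resistances in series.
Σ(L/K) = 435/2.91 + 44.0/0.651 = 149.5 + 67.59 = 217.1 d
q = ΔH / Σ(L/K) = 3.54 / 217.1 = 0.01631 m/d (same in every zone)
Zone A: v = q/n = 0.01631/0.31 = 0.05261 m/d → t_A = 435/0.05261 = 8269 d
Zone B: v = q/n = 0.01631/0.37 = 0.04408 m/d → t_B = 44.0/0.04408 = 998.3 d
Total t = 8269 + 998.3 = 9267 d
   = 9267 / 365 = 25.4 yr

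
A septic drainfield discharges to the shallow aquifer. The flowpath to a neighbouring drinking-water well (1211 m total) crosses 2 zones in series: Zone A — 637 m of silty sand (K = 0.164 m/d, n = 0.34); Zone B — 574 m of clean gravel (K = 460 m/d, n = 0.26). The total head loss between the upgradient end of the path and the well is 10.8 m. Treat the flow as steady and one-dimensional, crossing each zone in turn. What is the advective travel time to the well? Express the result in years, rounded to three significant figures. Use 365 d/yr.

Continuity: the same q passes through each zone, so ΔH = q·Σ(L_j/K_j) — the zones act as resistances in series.
Σ(L/K) = 637/0.164 + 574/460 = 3884 + 1.248 = 3885 d
q = ΔH / Σ(L/K) = 10.8 / 3885 = 0.002780 m/d (same in every zone)
Zone A: v = q/n = 0.002780/0.34 = 0.008175 m/d → t_A = 637/0.008175 = 77920 d
Zone B: v = q/n = 0.002780/0.26 = 0.01069 m/d → t_B = 574/0.01069 = 53690 d
Total t = 77920 + 53690 = 131600 d
   = 131600 / 365 = 361 yr

361 years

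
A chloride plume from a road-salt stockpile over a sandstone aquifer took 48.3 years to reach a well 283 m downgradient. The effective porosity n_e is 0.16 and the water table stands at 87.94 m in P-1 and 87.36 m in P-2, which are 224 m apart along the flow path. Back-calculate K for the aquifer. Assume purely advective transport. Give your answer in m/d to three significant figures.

Hydraulic gradient i = (87.94 − 87.36) / 224 = 0.58 / 224 = 0.002589
t = 48.3 years = 17630 d
v = L / t = 283 / 17630 = 0.01605 m/d
K = v · n / i = 0.01605 × 0.16 / 0.002589 = 0.992 m/d

0.992 m/d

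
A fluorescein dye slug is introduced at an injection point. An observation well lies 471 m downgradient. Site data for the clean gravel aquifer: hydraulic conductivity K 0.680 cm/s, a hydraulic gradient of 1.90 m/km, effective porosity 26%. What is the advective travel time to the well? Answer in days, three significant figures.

110 days

K = 0.680 cm/s × 864 = 587.5 m/d
Darcy flux q = K·i = 587.5 × 0.0019 = 1.116 m/d
Seepage velocity v = q / n = 1.116 / 0.26 = 4.293 m/d
t = L / v = 471 / 4.293 = 109.7 d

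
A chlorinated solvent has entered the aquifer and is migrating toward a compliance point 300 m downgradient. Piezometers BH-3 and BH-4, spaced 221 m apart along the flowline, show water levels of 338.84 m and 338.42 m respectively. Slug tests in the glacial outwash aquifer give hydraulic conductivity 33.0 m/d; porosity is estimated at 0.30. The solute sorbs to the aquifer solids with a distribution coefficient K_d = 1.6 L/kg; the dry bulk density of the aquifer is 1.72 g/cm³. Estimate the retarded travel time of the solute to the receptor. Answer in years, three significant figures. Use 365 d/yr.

Hydraulic gradient i = (338.84 − 338.42) / 221 = 0.42 / 221 = 0.001900
Darcy flux q = K·i = 33.0 × 0.001900 = 0.06271 m/d
v = Ki/n = 33.0·0.001900/0.30 = 0.2090 m/d
Retardation R = 1 + ρ_b·K_d/n = 1 + 1.72×1.6/0.30 = 10.17
Contaminant velocity v_c = v/R = 0.2090/10.17 = 0.02055 m/d
t = L/v_c = 300/0.02055 = 14600 d
   = 14600/365 = 40.0 yr

40.0 years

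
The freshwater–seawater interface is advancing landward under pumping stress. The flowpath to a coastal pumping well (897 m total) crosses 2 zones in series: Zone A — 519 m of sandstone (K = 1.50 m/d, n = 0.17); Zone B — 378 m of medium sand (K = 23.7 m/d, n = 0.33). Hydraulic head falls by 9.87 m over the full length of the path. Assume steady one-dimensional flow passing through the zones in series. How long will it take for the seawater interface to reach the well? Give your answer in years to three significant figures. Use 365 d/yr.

Steady 1-D flow in series ⇒ the Darcy flux q is identical in every zone and the zone head losses add (resistances L/K in series).
Σ(L/K) = 519/1.50 + 378/23.7 = 346.0 + 15.95 = 361.9 d
q = ΔH / Σ(L/K) = 9.87 / 361.9 = 0.02727 m/d (same in every zone)
Zone A: v = q/n = 0.02727/0.17 = 0.1604 m/d → t_A = 519/0.1604 = 3236 d
Zone B: v = q/n = 0.02727/0.33 = 0.08263 m/d → t_B = 378/0.08263 = 4574 d
Total t = 3236 + 4574 = 7810 d
   = 7810 / 365 = 21.4 yr

21.4 years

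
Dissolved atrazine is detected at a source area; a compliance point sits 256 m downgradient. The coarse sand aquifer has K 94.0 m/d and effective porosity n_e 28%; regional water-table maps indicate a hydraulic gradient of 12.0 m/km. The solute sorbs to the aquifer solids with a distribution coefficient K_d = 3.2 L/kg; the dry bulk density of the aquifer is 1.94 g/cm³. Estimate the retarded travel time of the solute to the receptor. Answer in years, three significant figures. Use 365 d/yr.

Specific discharge q = 94.0 × 0.012 = 1.128 m/d
v_s = q/n_e = 1.128/0.28 = 4.029 m/d
Retardation R = 1 + ρ_b·K_d/n = 1 + 1.94×3.2/0.28 = 23.17
Contaminant velocity v_c = v/R = 4.029/23.17 = 0.1739 m/d
t = L/v_c = 256/0.1739 = 1472 d
   = 1472/365 = 4.03 yr

4.03 years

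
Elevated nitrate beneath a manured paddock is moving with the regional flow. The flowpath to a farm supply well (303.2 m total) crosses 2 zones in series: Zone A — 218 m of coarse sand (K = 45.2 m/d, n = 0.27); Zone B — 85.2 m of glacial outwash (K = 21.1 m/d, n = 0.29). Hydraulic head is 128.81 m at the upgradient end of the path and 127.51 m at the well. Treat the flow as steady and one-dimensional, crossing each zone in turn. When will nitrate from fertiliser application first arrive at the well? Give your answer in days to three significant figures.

Total head drop ΔH = 128.81 − 127.51 = 1.30 m
Continuity: the same q passes through each zone, so ΔH = q·Σ(L_j/K_j) — the zones act as resistances in series.
Σ(L/K) = 218/45.2 + 85.2/21.1 = 4.823 + 4.038 = 8.861 d
q = ΔH / Σ(L/K) = 1.30 / 8.861 = 0.1467 m/d (same in every zone)
Zone A: v = q/n = 0.1467/0.27 = 0.5434 m/d → t_A = 218/0.5434 = 401.2 d
Zone B: v = q/n = 0.1467/0.29 = 0.5059 m/d → t_B = 85.2/0.5059 = 168.4 d
Total t = 401.2 + 168.4 = 569.6 d

570 days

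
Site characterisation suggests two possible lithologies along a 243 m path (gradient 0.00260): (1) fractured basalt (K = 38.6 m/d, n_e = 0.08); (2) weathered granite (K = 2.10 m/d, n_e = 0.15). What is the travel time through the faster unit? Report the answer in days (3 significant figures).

Unit 1 (fractured basalt): v = 38.6×0.0026/0.08 = 1.255 m/d, t = 243/1.255 = 193.7 d
Unit 2 (weathered granite): v = 2.10×0.0026/0.15 = 0.03640 m/d, t = 243/0.03640 = 6676 d
Faster unit: t = 194 d

194 days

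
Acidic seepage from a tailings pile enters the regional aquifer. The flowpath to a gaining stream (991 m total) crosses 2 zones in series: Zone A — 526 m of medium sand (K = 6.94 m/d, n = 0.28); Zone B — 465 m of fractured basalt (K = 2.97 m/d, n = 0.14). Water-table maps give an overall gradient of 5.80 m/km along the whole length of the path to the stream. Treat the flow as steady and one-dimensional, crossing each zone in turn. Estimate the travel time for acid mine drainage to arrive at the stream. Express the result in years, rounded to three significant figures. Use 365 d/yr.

For zones in series the flux q is common to all zones; the equivalent conductivity is the harmonic (thickness-weighted) mean, K_eq = L_total / Σ(L_j/K_j).
Σ(L/K) = 526/6.94 + 465/2.97 = 75.79 + 156.6 = 232.4 d
K_eq = L_total / Σ(L/K) = 991 / 232.4 = 4.265 m/d
q = K_eq · i = 4.265 × 0.0058 = 0.02474 m/d (same in every zone)
Zone A: v = q/n = 0.02474/0.28 = 0.08835 m/d → t_A = 526/0.08835 = 5954 d
Zone B: v = q/n = 0.02474/0.14 = 0.1767 m/d → t_B = 465/0.1767 = 2632 d
Total t = 5954 + 2632 = 8586 d
   = 8586 / 365 = 23.5 yr

23.5 years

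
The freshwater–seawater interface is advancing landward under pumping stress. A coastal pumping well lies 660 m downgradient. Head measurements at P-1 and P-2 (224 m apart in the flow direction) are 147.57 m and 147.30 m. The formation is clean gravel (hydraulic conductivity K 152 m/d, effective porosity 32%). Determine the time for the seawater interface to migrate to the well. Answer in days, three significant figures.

1150 days

Hydraulic gradient i = (147.57 − 147.30) / 224 = 0.27 / 224 = 0.001205
Darcy flux q = K·i = 152 × 0.001205 = 0.1832 m/d
v_s = q/n_e = 0.1832/0.32 = 0.5725 m/d
t = L / v = 660 / 0.5725 = 1153 d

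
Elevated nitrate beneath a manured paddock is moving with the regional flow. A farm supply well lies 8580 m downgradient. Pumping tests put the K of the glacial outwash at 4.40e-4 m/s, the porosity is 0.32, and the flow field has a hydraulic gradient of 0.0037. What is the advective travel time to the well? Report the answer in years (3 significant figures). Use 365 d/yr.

K = 4.40e-4 m/s × 86400 s/d = 38.02 m/d
q = Ki = 38.02 × 0.0037 = 0.1407 m/d
Average linear velocity = 0.1407 / 0.32 = 0.4396 m/d
t = L / v = 8580 / 0.4396 = 19520 d
   = 19520 / 365 = 53.5 yr

53.5 years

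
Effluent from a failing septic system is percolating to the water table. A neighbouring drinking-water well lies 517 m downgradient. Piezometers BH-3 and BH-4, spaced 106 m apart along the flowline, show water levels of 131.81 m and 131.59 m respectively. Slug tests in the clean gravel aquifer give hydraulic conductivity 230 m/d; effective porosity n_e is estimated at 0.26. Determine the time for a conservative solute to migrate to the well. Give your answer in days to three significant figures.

Hydraulic gradient i = (131.81 − 131.59) / 106 = 0.22 / 106 = 0.002075
q = Ki = 230 × 0.002075 = 0.4774 m/d
v_s = q/n_e = 0.4774/0.26 = 1.836 m/d
t = L / v = 517 / 1.836 = 281.6 d

282 days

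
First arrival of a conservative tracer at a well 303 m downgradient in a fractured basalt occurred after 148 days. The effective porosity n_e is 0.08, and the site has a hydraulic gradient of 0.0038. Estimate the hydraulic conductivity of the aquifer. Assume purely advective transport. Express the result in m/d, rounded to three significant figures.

v = L / t = 303 / 148 = 2.047 m/d
K = v · n / i = 2.047 × 0.08 / 0.0038 = 43.1 m/d

43.1 m/d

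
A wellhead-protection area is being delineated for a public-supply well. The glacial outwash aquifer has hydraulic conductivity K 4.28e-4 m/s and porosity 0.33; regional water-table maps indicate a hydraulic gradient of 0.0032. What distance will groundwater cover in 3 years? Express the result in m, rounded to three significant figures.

K = 4.28e-4 m/s × 86400 s/d = 36.98 m/d
q = Ki = 36.98 × 0.0032 = 0.1183 m/d
v_s = q/n_e = 0.1183/0.33 = 0.3586 m/d
T = 3 yr × 365 = 1095 d
L = v × T = 0.3586 × 1095 = 392.7 m

393 m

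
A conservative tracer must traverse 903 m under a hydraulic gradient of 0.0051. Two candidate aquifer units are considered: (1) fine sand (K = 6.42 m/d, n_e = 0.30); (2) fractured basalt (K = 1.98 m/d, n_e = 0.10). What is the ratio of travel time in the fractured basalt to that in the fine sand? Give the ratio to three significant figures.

1.08

Unit 1 (fine sand): v = 6.42×0.0051/0.30 = 0.1091 m/d, t = 903/0.1091 = 8274 d
Unit 2 (fractured basalt): v = 1.98×0.0051/0.10 = 0.1010 m/d, t = 903/0.1010 = 8942 d
t(fractured basalt) / t(fine sand) = 8942/8274 = 1.08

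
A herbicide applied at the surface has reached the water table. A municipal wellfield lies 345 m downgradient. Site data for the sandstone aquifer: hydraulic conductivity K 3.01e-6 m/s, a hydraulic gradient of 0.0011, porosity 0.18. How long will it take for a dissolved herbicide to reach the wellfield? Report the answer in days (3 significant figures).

217000 days

K = 3.01e-6 m/s × 86400 s/d = 0.2601 m/d
Specific discharge q = 0.2601 × 0.0011 = 2.861e-4 m/d
v = Ki/n = 0.2601·0.0011/0.18 = 0.001589 m/d
t = L / v = 345 / 0.001589 = 217100 d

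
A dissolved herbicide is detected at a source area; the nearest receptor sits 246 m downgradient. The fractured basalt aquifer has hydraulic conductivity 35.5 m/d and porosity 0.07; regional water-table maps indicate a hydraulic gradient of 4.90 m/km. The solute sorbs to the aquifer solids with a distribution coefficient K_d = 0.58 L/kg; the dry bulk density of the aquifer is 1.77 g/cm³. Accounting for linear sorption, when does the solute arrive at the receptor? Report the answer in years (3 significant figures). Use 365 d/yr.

4.25 years

Darcy flux q = K·i = 35.5 × 0.0049 = 0.1740 m/d
Seepage velocity v = q / n = 0.1740 / 0.07 = 2.485 m/d
Retardation R = 1 + ρ_b·K_d/n = 1 + 1.77×0.58/0.07 = 15.67
Contaminant velocity v_c = v/R = 2.485/15.67 = 0.1586 m/d
t = L/v_c = 246/0.1586 = 1551 d
   = 1551/365 = 4.25 yr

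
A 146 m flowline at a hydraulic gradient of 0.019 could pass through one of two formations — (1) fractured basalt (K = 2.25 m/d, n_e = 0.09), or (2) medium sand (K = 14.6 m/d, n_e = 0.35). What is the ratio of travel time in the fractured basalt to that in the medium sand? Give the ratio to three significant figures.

Unit 1 (fractured basalt): v = 2.25×0.019/0.09 = 0.4750 m/d, t = 146/0.4750 = 307.4 d
Unit 2 (medium sand): v = 14.6×0.019/0.35 = 0.7926 m/d, t = 146/0.7926 = 184.2 d
t(fractured basalt) / t(medium sand) = 307.4/184.2 = 1.67

1.67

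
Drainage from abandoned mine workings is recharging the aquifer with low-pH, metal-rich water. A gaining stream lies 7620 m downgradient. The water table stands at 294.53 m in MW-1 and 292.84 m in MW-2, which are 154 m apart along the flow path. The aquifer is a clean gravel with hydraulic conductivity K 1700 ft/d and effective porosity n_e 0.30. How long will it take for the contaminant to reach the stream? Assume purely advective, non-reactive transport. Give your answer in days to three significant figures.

Hydraulic gradient i = (294.53 − 292.84) / 154 = 1.69 / 154 = 0.01097
K = 1700 ft/d × 0.3048 = 518.2 m/d
Darcy flux q = K·i = 518.2 × 0.01097 = 5.686 m/d
v = Ki/n = 518.2·0.01097/0.30 = 18.95 m/d
t = L / v = 7620 / 18.95 = 402.0 d

402 days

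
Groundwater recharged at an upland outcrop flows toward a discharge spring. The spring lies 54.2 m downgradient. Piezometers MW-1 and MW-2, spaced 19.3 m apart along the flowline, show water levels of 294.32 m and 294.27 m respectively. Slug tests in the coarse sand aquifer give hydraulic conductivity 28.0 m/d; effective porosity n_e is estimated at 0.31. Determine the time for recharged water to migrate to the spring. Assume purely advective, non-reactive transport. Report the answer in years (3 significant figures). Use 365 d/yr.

Hydraulic gradient i = (294.32 − 294.27) / 19.3 = 0.05 / 19.3 = 0.002591
q = Ki = 28.0 × 0.002591 = 0.07254 m/d
v_s = q/n_e = 0.07254/0.31 = 0.2340 m/d
t = L / v = 54.2 / 0.2340 = 231.6 d
   = 231.6 / 365 = 0.635 yr

0.635 years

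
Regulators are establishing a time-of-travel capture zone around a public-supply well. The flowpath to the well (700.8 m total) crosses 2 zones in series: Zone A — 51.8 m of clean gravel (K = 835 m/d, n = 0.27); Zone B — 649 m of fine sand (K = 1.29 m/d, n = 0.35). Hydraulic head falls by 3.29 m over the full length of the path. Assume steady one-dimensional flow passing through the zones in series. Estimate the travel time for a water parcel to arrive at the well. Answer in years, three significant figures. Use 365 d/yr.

101 years

Steady 1-D flow in series ⇒ the Darcy flux q is identical in every zone and the zone head losses add (resistances L/K in series).
Σ(L/K) = 51.8/835 + 649/1.29 = 0.06204 + 503.1 = 503.2 d
q = ΔH / Σ(L/K) = 3.29 / 503.2 = 0.006539 m/d (same in every zone)
Zone A: v = q/n = 0.006539/0.27 = 0.02422 m/d → t_A = 51.8/0.02422 = 2139 d
Zone B: v = q/n = 0.006539/0.35 = 0.01868 m/d → t_B = 649/0.01868 = 34740 d
Total t = 2139 + 34740 = 36880 d
   = 36880 / 365 = 101 yr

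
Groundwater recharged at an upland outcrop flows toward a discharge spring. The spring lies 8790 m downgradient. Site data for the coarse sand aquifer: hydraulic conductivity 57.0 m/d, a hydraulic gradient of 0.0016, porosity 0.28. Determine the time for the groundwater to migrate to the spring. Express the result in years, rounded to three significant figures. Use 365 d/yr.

73.9 years

Darcy flux q = K·i = 57.0 × 0.0016 = 0.09120 m/d
v = Ki/n = 57.0·0.0016/0.28 = 0.3257 m/d
t = L / v = 8790 / 0.3257 = 26990 d
   = 26990 / 365 = 73.9 yr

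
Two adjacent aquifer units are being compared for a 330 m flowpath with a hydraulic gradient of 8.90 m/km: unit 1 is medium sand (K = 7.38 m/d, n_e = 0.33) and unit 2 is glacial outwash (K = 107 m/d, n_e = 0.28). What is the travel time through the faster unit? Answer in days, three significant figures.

Unit 1 (medium sand): v = 7.38×0.0089/0.33 = 0.1990 m/d, t = 330/0.1990 = 1658 d
Unit 2 (glacial outwash): v = 107×0.0089/0.28 = 3.401 m/d, t = 330/3.401 = 97.03 d
Faster unit: t = 97.0 d

97.0 days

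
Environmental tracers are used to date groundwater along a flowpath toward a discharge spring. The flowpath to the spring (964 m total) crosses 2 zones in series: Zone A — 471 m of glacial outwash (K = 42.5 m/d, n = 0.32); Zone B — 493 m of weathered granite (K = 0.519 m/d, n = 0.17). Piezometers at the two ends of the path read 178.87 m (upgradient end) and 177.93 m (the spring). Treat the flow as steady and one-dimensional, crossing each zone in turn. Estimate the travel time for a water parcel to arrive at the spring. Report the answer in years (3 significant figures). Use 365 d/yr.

657 years

Total head drop ΔH = 178.87 − 177.93 = 0.94 m
Steady 1-D flow in series ⇒ the Darcy flux q is identical in every zone and the zone head losses add (resistances L/K in series).
Σ(L/K) = 471/42.5 + 493/0.519 = 11.08 + 949.9 = 961.0 d
q = ΔH / Σ(L/K) = 0.94 / 961.0 = 9.782e-4 m/d (same in every zone)
Zone A: v = q/n = 9.782e-4/0.32 = 0.003057 m/d → t_A = 471/0.003057 = 154100 d
Zone B: v = q/n = 9.782e-4/0.17 = 0.005754 m/d → t_B = 493/0.005754 = 85680 d
Total t = 154100 + 85680 = 239800 d
   = 239800 / 365 = 657 yr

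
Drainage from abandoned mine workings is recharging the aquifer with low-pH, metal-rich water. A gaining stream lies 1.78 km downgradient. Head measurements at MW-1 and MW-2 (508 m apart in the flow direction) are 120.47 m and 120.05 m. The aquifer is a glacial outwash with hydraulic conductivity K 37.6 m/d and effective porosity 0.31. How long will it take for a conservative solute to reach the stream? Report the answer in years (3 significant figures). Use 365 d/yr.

Hydraulic gradient i = (120.47 − 120.05) / 508 = 0.42 / 508 = 8.268e-4
Darcy flux q = K·i = 37.6 × 8.268e-4 = 0.03109 m/d
Average linear velocity = 0.03109 / 0.31 = 0.1003 m/d
L = 1.78 km = 1780 m
t = L / v = 1780 / 0.1003 = 17750 d
   = 17750 / 365 = 48.6 yr

48.6 years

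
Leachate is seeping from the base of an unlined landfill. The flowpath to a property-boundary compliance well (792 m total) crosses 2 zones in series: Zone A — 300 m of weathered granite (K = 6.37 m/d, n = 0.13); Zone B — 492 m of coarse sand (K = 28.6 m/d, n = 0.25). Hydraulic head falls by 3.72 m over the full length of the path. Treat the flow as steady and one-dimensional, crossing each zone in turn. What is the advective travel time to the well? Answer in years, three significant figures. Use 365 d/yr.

Steady 1-D flow in series ⇒ the Darcy flux q is identical in every zone and the zone head losses add (resistances L/K in series).
Σ(L/K) = 300/6.37 + 492/28.6 = 47.10 + 17.20 = 64.30 d
q = ΔH / Σ(L/K) = 3.72 / 64.30 = 0.05786 m/d (same in every zone)
Zone A: v = q/n = 0.05786/0.13 = 0.4450 m/d → t_A = 300/0.4450 = 674.1 d
Zone B: v = q/n = 0.05786/0.25 = 0.2314 m/d → t_B = 492/0.2314 = 2126 d
Total t = 674.1 + 2126 = 2800 d
   = 2800 / 365 = 7.67 yr

7.67 years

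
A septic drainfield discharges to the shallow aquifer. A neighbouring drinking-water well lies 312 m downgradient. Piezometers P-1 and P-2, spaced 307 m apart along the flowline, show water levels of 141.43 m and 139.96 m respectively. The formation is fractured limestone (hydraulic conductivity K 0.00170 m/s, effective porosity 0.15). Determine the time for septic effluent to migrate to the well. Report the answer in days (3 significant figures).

Hydraulic gradient i = (141.43 − 139.96) / 307 = 1.47 / 307 = 0.004788
K = 0.00170 m/s × 86400 s/d = 146.9 m/d
Specific discharge q = 146.9 × 0.004788 = 0.7033 m/d
Average linear velocity = 0.7033 / 0.15 = 4.689 m/d
t = L / v = 312 / 4.689 = 66.54 d

66.5 days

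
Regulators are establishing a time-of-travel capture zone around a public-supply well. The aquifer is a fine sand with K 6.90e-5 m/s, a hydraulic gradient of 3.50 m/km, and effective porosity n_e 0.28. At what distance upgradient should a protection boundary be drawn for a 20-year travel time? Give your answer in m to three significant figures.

K = 6.90e-5 m/s × 86400 s/d = 5.962 m/d
Specific discharge q = 5.962 × 0.0035 = 0.02087 m/d
v = Ki/n = 5.962·0.0035/0.28 = 0.07452 m/d
T = 20 yr × 365 = 7300 d
L = v × T = 0.07452 × 7300 = 544.0 m

544 m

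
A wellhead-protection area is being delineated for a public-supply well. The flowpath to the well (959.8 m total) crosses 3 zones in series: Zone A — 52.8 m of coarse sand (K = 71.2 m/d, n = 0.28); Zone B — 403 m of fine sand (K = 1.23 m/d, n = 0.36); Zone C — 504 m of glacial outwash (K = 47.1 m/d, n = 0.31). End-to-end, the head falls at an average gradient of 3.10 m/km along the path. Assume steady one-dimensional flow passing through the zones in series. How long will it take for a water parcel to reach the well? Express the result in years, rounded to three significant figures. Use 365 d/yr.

98.7 years

Continuity: the same q passes through each zone, so ΔH = q·Σ(L_j/K_j) — the zones act as resistances in series.
Σ(L/K) = 52.8/71.2 + 403/1.23 + 504/47.1 = 0.7416 + 327.6 + 10.70 = 339.1 d
K_eq = L_total / Σ(L/K) = 959.8 / 339.1 = 2.831 m/d
q = K_eq · i = 2.831 × 0.0031 = 0.008775 m/d (same in every zone)
Zone A: v = q/n = 0.008775/0.28 = 0.03134 m/d → t_A = 52.8/0.03134 = 1685 d
Zone B: v = q/n = 0.008775/0.36 = 0.02437 m/d → t_B = 403/0.02437 = 16530 d
Zone C: v = q/n = 0.008775/0.31 = 0.02831 m/d → t_C = 504/0.02831 = 17810 d
Total t = 1685 + 16530 + 17810 = 36020 d
   = 36020 / 365 = 98.7 yr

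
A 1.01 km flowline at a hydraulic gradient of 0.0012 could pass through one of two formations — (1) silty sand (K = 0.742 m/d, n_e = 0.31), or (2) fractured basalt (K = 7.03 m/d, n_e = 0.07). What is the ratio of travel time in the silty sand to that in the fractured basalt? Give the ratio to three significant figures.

42.0

Unit 1 (silty sand): v = 0.742×0.0012/0.31 = 0.002872 m/d, t = 1010/0.002872 = 351600 d
Unit 2 (fractured basalt): v = 7.03×0.0012/0.07 = 0.1205 m/d, t = 1010/0.1205 = 8381 d
t(silty sand) / t(fractured basalt) = 351600/8381 = 42.0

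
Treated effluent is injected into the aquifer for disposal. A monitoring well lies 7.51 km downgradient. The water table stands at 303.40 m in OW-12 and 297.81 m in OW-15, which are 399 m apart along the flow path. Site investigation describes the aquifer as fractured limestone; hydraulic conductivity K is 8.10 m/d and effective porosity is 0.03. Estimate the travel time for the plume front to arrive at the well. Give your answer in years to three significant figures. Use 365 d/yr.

5.44 years

Hydraulic gradient i = (303.40 − 297.81) / 399 = 5.59 / 399 = 0.01401
Specific discharge q = 8.10 × 0.01401 = 0.1135 m/d
v_s = q/n_e = 0.1135/0.03 = 3.783 m/d
L = 7.51 km = 7510 m
t = L / v = 7510 / 3.783 = 1985 d
   = 1985 / 365 = 5.44 yr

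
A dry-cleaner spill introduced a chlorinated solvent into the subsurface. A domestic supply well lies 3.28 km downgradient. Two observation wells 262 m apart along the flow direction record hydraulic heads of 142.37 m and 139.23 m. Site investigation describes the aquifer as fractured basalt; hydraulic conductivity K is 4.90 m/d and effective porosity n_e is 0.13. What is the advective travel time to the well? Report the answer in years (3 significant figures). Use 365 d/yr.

19.9 years

Hydraulic gradient i = (142.37 − 139.23) / 262 = 3.14 / 262 = 0.01198
Darcy flux q = K·i = 4.90 × 0.01198 = 0.05873 m/d
Average linear velocity = 0.05873 / 0.13 = 0.4517 m/d
L = 3.28 km = 3280 m
t = L / v = 3280 / 0.4517 = 7261 d
   = 7261 / 365 = 19.9 yr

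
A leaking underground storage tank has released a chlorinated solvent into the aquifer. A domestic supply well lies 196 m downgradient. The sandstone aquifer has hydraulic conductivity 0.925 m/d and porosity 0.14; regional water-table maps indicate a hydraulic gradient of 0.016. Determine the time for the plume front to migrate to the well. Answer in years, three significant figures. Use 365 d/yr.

Darcy flux q = K·i = 0.925 × 0.016 = 0.01480 m/d
Average linear velocity = 0.01480 / 0.14 = 0.1057 m/d
t = L / v = 196 / 0.1057 = 1854 d
   = 1854 / 365 = 5.08 yr

5.08 years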